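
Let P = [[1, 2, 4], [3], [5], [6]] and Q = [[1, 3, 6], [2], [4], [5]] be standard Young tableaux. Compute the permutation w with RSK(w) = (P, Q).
6 1 5 3 2 4

Reverse the RSK construction: for i from n down to 1, find the cell of Q containing i, remove the entry at that cell from P, and reverse-bump it up through P; the value ejected from row 1 is w(i).

Step i=6: Q has 6 at row 1, column 3; remove that cell from P, ejecting 4. So w(6) = 4. P is now [[1, 2], [3], [5], [6]].
Step i=5: Q has 5 at row 4, column 1; remove 6 from row 4 of P and reverse-bump: 6 enters row 3 and ejects 5; 5 enters row 2 and ejects 3; 3 enters row 1 and ejects 2. So w(5) = 2. P is now [[1, 3], [5], [6]].
Step i=4: Q has 4 at row 3, column 1; remove 6 from row 3 of P and reverse-bump: 6 enters row 2 and ejects 5; 5 enters row 1 and ejects 3. So w(4) = 3. P is now [[1, 5], [6]].
Step i=3: Q has 3 at row 1, column 2; remove that cell from P, ejecting 5. So w(3) = 5. P is now [[1], [6]].
Step i=2: Q has 2 at row 2, column 1; remove 6 from row 2 of P and reverse-bump: 6 enters row 1 and ejects 1. So w(2) = 1. P is now [[6]].
Step i=1: Q has 1 at row 1, column 1; remove that cell from P, ejecting 6. So w(1) = 6. P is now [].

So w = 6 1 5 3 2 4.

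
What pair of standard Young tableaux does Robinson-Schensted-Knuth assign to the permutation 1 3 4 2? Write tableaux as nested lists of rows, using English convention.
Insert each entry of the permutation into P by Schensted row insertion, recording in Q the position of each new cell.

Insert 1: appended to row 1. P = [[1]], Q = [[1]].
Insert 3: appended to row 1. P = [[1, 3]], Q = [[1, 2]].
Insert 4: appended to row 1. P = [[1, 3, 4]], Q = [[1, 2, 3]].
Insert 2: 2 bumps 3 from row 1; 3 starts row 2. P = [[1, 2, 4], [3]], Q = [[1, 2, 3], [4]].

So P = [[1, 2, 4], [3]], Q = [[1, 2, 3], [4]].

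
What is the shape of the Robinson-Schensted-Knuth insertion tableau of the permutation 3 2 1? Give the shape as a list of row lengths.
Row-insert each entry into an empty tableau.

After inserting 3: P = [[3]].
After inserting 2: P = [[2], [3]].
After inserting 1: P = [[1], [2], [3]].

The final insertion tableau P = [[1], [2], [3]] has shape [1, 1, 1].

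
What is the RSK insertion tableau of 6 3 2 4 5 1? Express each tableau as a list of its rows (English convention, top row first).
Insert 6: appended to row 1. P = [[6]].
Insert 3: 3 bumps 6 from row 1; 6 starts row 2. P = [[3], [6]].
Insert 2: 2 bumps 3 from row 1; 3 bumps 6 from row 2; 6 starts row 3. P = [[2], [3], [6]].
Insert 4: appended to row 1. P = [[2, 4], [3], [6]].
Insert 5: appended to row 1. P = [[2, 4, 5], [3], [6]].
Insert 1: 1 bumps 2 from row 1; 2 bumps 3 from row 2; 3 bumps 6 from row 3; 6 starts row 4. P = [[1, 4, 5], [2], [3], [6]].

So P = [[1, 4, 5], [2], [3], [6]].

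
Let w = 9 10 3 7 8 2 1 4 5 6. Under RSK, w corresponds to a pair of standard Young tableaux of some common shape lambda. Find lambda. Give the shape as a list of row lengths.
[4, 3, 2, 1]

Row-insert each entry into an empty tableau.

After inserting 9: P = [[9]].
After inserting 10: P = [[9, 10]].
After inserting 3: P = [[3, 10], [9]].
After inserting 7: P = [[3, 7], [9, 10]].
After inserting 8: P = [[3, 7, 8], [9, 10]].
After inserting 2: P = [[2, 7, 8], [3, 10], [9]].
After inserting 1: P = [[1, 7, 8], [2, 10], [3], [9]].
After inserting 4: P = [[1, 4, 8], [2, 7], [3, 10], [9]].
After inserting 5: P = [[1, 4, 5], [2, 7, 8], [3, 10], [9]].
After inserting 6: P = [[1, 4, 5, 6], [2, 7, 8], [3, 10], [9]].

The final insertion tableau P = [[1, 4, 5, 6], [2, 7, 8], [3, 10], [9]] has shape [4, 3, 2, 1].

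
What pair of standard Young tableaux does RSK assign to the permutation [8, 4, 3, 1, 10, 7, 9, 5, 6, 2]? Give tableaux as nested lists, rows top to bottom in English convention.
Insert each entry of the permutation into P by Schensted row insertion, recording in Q the position of each new cell.

Insert 8: appended to row 1. P = [[8]].
Insert 4: 4 bumps 8 from row 1; 8 starts row 2. P = [[4], [8]].
Insert 3: 3 bumps 4 from row 1; 4 bumps 8 from row 2; 8 starts row 3. P = [[3], [4], [8]].
Insert 1: 1 bumps 3 from row 1; 3 bumps 4 from row 2; 4 bumps 8 from row 3; 8 starts row 4. P = [[1], [3], [4], [8]].
Insert 10: appended to row 1. P = [[1, 10], [3], [4], [8]].
Insert 7: 7 bumps 10 from row 1; 10 appends to row 2. P = [[1, 7], [3, 10], [4], [8]].
Insert 9: appended to row 1. P = [[1, 7, 9], [3, 10], [4], [8]].
Insert 5: 5 bumps 7 from row 1; 7 bumps 10 from row 2; 10 appends to row 3. P = [[1, 5, 9], [3, 7], [4, 10], [8]].
Insert 6: 6 bumps 9 from row 1; 9 appends to row 2. P = [[1, 5, 6], [3, 7, 9], [4, 10], [8]].
Insert 2: 2 bumps 5 from row 1; 5 bumps 7 from row 2; 7 bumps 10 from row 3; 10 appends to row 4. P = [[1, 2, 6], [3, 5, 9], [4, 7], [8, 10]].

So P = [[1, 2, 6], [3, 5, 9], [4, 7], [8, 10]], Q = [[1, 5, 7], [2, 6, 9], [3, 8], [4, 10]].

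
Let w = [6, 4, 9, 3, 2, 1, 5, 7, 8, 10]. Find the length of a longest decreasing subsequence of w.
5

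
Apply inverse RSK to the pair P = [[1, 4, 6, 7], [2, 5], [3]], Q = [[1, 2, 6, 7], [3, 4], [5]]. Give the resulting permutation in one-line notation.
Reverse the RSK construction: for i from n down to 1, find the cell of Q containing i, remove the entry at that cell from P, and reverse-bump it up through P; the value ejected from row 1 is w(i).

Step i=7: Q has 7 at row 1, column 4; remove that cell from P, ejecting 7. So w(7) = 7. P is now [[1, 4, 6], [2, 5], [3]].
Step i=6: Q has 6 at row 1, column 3; remove that cell from P, ejecting 6. So w(6) = 6. P is now [[1, 4], [2, 5], [3]].
Step i=5: Q has 5 at row 3, column 1; remove 3 from row 3 of P and reverse-bump: 3 enters row 2 and ejects 2; 2 enters row 1 and ejects 1. So w(5) = 1. P is now [[2, 4], [3, 5]].
Step i=4: Q has 4 at row 2, column 2; remove 5 from row 2 of P and reverse-bump: 5 enters row 1 and ejects 4. So w(4) = 4. P is now [[2, 5], [3]].
Step i=3: Q has 3 at row 2, column 1; remove 3 from row 2 of P and reverse-bump: 3 enters row 1 and ejects 2. So w(3) = 2. P is now [[3, 5]].
Step i=2: Q has 2 at row 1, column 2; remove that cell from P, ejecting 5. So w(2) = 5. P is now [[3]].
Step i=1: Q has 1 at row 1, column 1; remove that cell from P, ejecting 3. So w(1) = 3. P is now [].

So w = 3 5 2 4 1 6 7.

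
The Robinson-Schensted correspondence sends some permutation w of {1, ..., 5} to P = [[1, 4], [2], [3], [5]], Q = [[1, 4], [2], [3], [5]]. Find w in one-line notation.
5 3 2 4 1

Reverse the RSK construction: for i from n down to 1, find the cell of Q containing i, remove the entry at that cell from P, and reverse-bump it up through P; the value ejected from row 1 is w(i).

Step i=5: Q has 5 at row 4, column 1; remove 5 from row 4 of P and reverse-bump: 5 enters row 3 and ejects 3; 3 enters row 2 and ejects 2; 2 enters row 1 and ejects 1. So w(5) = 1. P is now [[2, 4], [3], [5]].
Step i=4: Q has 4 at row 1, column 2; remove that cell from P, ejecting 4. So w(4) = 4. P is now [[2], [3], [5]].
Step i=3: Q has 3 at row 3, column 1; remove 5 from row 3 of P and reverse-bump: 5 enters row 2 and ejects 3; 3 enters row 1 and ejects 2. So w(3) = 2. P is now [[3], [5]].
Step i=2: Q has 2 at row 2, column 1; remove 5 from row 2 of P and reverse-bump: 5 enters row 1 and ejects 3. So w(2) = 3. P is now [[5]].
Step i=1: Q has 1 at row 1, column 1; remove that cell from P, ejecting 5. So w(1) = 5. P is now [].

So w = 5 3 2 4 1.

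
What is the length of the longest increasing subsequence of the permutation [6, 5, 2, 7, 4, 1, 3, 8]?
3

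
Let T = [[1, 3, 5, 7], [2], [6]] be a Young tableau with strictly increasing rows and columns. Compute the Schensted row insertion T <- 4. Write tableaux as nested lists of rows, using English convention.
In row 1, 4 replaces 5 (the leftmost entry greater than 4); 5 is bumped to row 2. 5 is appended to row 2. The new tableau is [[1, 3, 4, 7], [2, 5], [6]].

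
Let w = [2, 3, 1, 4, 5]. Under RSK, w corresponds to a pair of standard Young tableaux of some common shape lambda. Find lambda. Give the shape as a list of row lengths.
Row-insert each entry into an empty tableau.

After inserting 2: P = [[2]].
After inserting 3: P = [[2, 3]].
After inserting 1: P = [[1, 3], [2]].
After inserting 4: P = [[1, 3, 4], [2]].
After inserting 5: P = [[1, 3, 4, 5], [2]].

The final insertion tableau P = [[1, 3, 4, 5], [2]] has shape [4, 1].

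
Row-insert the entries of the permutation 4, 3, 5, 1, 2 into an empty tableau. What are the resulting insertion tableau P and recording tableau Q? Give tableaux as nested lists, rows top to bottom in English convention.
Insert each entry of the permutation into P by Schensted row insertion, recording in Q the position of each new cell.

Insert 4: appended to row 1. P = [[4]].
Insert 3: 3 bumps 4 from row 1; 4 starts row 2. P = [[3], [4]].
Insert 5: appended to row 1. P = [[3, 5], [4]].
Insert 1: 1 bumps 3 from row 1; 3 bumps 4 from row 2; 4 starts row 3. P = [[1, 5], [3], [4]].
Insert 2: 2 bumps 5 from row 1; 5 appends to row 2. P = [[1, 2], [3, 5], [4]].

So P = [[1, 2], [3, 5], [4]], Q = [[1, 3], [2, 5], [4]].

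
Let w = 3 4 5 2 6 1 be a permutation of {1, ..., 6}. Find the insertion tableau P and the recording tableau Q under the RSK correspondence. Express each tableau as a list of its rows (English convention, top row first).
P = [[1, 4, 5, 6], [2], [3]], Q = [[1, 2, 3, 5], [4], [6]]

Insert each entry of the permutation into P by Schensted row insertion, recording in Q the position of each new cell.

Insert 3: appended to row 1. P = [[3]].
Insert 4: appended to row 1. P = [[3, 4]].
Insert 5: appended to row 1. P = [[3, 4, 5]].
Insert 2: 2 bumps 3 from row 1; 3 starts row 2. P = [[2, 4, 5], [3]].
Insert 6: appended to row 1. P = [[2, 4, 5, 6], [3]].
Insert 1: 1 bumps 2 from row 1; 2 bumps 3 from row 2; 3 starts row 3. P = [[1, 4, 5, 6], [2], [3]].

So P = [[1, 4, 5, 6], [2], [3]], Q = [[1, 2, 3, 5], [4], [6]].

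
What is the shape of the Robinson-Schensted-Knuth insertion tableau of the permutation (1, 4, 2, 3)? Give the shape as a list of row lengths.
[3, 1]

Row-insert each entry into an empty tableau.

After inserting 1: P = [[1]].
After inserting 4: P = [[1, 4]].
After inserting 2: P = [[1, 2], [4]].
After inserting 3: P = [[1, 2, 3], [4]].

The final insertion tableau P = [[1, 2, 3], [4]] has shape [3, 1].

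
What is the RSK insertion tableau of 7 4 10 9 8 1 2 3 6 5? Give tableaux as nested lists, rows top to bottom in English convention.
Insert 7: appended to row 1. P = [[7]].
Insert 4: 4 bumps 7 from row 1; 7 starts row 2. P = [[4], [7]].
Insert 10: appended to row 1. P = [[4, 10], [7]].
Insert 9: 9 bumps 10 from row 1; 10 appends to row 2. P = [[4, 9], [7, 10]].
Insert 8: 8 bumps 9 from row 1; 9 bumps 10 from row 2; 10 starts row 3. P = [[4, 8], [7, 9], [10]].
Insert 1: 1 bumps 4 from row 1; 4 bumps 7 from row 2; 7 bumps 10 from row 3; 10 starts row 4. P = [[1, 8], [4, 9], [7], [10]].
Insert 2: 2 bumps 8 from row 1; 8 bumps 9 from row 2; 9 appends to row 3. P = [[1, 2], [4, 8], [7, 9], [10]].
Insert 3: appended to row 1. P = [[1, 2, 3], [4, 8], [7, 9], [10]].
Insert 6: appended to row 1. P = [[1, 2, 3, 6], [4, 8], [7, 9], [10]].
Insert 5: 5 bumps 6 from row 1; 6 bumps 8 from row 2; 8 bumps 9 from row 3; 9 bumps 10 from row 4; 10 starts row 5. P = [[1, 2, 3, 5], [4, 6], [7, 8], [9], [10]].

So P = [[1, 2, 3, 5], [4, 6], [7, 8], [9], [10]].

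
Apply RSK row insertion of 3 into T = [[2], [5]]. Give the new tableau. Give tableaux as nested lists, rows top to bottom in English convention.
[[2, 3], [5]]

3 is larger than every entry of row 1, so it is appended to row 1. The new tableau is [[2, 3], [5]].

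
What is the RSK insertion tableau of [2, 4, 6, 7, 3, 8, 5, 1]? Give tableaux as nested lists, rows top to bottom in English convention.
Insert 2: appended to row 1. P = [[2]].
Insert 4: appended to row 1. P = [[2, 4]].
Insert 6: appended to row 1. P = [[2, 4, 6]].
Insert 7: appended to row 1. P = [[2, 4, 6, 7]].
Insert 3: 3 bumps 4 from row 1; 4 starts row 2. P = [[2, 3, 6, 7], [4]].
Insert 8: appended to row 1. P = [[2, 3, 6, 7, 8], [4]].
Insert 5: 5 bumps 6 from row 1; 6 appends to row 2. P = [[2, 3, 5, 7, 8], [4, 6]].
Insert 1: 1 bumps 2 from row 1; 2 bumps 4 from row 2; 4 starts row 3. P = [[1, 3, 5, 7, 8], [2, 6], [4]].

So P = [[1, 3, 5, 7, 8], [2, 6], [4]].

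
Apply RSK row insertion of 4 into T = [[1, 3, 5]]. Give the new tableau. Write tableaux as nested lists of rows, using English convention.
[[1, 3, 4], [5]]

In row 1, 4 replaces 5 (the leftmost entry greater than 4); 5 is bumped to row 2. 5 starts a new row 2. The new tableau is [[1, 3, 4], [5]].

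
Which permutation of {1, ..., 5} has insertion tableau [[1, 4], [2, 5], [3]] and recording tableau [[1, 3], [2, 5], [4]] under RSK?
Reverse the RSK construction: for i from n down to 1, find the cell of Q containing i, remove the entry at that cell from P, and reverse-bump it up through P; the value ejected from row 1 is w(i).

Step i=5: Q has 5 at row 2, column 2; remove 5 from row 2 of P and reverse-bump: 5 enters row 1 and ejects 4. So w(5) = 4. P is now [[1, 5], [2], [3]].
Step i=4: Q has 4 at row 3, column 1; remove 3 from row 3 of P and reverse-bump: 3 enters row 2 and ejects 2; 2 enters row 1 and ejects 1. So w(4) = 1. P is now [[2, 5], [3]].
Step i=3: Q has 3 at row 1, column 2; remove that cell from P, ejecting 5. So w(3) = 5. P is now [[2], [3]].
Step i=2: Q has 2 at row 2, column 1; remove 3 from row 2 of P and reverse-bump: 3 enters row 1 and ejects 2. So w(2) = 2. P is now [[3]].
Step i=1: Q has 1 at row 1, column 1; remove that cell from P, ejecting 3. So w(1) = 3. P is now [].

So w = 3 2 5 1 4.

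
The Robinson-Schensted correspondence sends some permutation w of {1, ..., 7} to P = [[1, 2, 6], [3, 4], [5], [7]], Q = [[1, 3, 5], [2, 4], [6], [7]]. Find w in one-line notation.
3 1 7 5 6 4 2

Reverse the RSK construction: for i from n down to 1, find the cell of Q containing i, remove the entry at that cell from P, and reverse-bump it up through P; the value ejected from row 1 is w(i).

Step i=7: Q has 7 at row 4, column 1; remove 7 from row 4 of P and reverse-bump: 7 enters row 3 and ejects 5; 5 enters row 2 and ejects 4; 4 enters row 1 and ejects 2. So w(7) = 2. P is now [[1, 4, 6], [3, 5], [7]].
Step i=6: Q has 6 at row 3, column 1; remove 7 from row 3 of P and reverse-bump: 7 enters row 2 and ejects 5; 5 enters row 1 and ejects 4. So w(6) = 4. P is now [[1, 5, 6], [3, 7]].
Step i=5: Q has 5 at row 1, column 3; remove that cell from P, ejecting 6. So w(5) = 6. P is now [[1, 5], [3, 7]].
Step i=4: Q has 4 at row 2, column 2; remove 7 from row 2 of P and reverse-bump: 7 enters row 1 and ejects 5. So w(4) = 5. P is now [[1, 7], [3]].
Step i=3: Q has 3 at row 1, column 2; remove that cell from P, ejecting 7. So w(3) = 7. P is now [[1], [3]].
Step i=2: Q has 2 at row 2, column 1; remove 3 from row 2 of P and reverse-bump: 3 enters row 1 and ejects 1. So w(2) = 1. P is now [[3]].
Step i=1: Q has 1 at row 1, column 1; remove that cell from P, ejecting 3. So w(1) = 3. P is now [].

So w = 3 1 7 5 6 4 2.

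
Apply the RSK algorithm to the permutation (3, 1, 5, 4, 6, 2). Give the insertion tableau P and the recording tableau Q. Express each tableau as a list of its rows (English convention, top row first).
Insert each entry of the permutation into P by Schensted row insertion, recording in Q the position of each new cell.

Insert 3: appended to row 1. P = [[3]].
Insert 1: 1 bumps 3 from row 1; 3 starts row 2. P = [[1], [3]].
Insert 5: appended to row 1. P = [[1, 5], [3]].
Insert 4: 4 bumps 5 from row 1; 5 appends to row 2. P = [[1, 4], [3, 5]].
Insert 6: appended to row 1. P = [[1, 4, 6], [3, 5]].
Insert 2: 2 bumps 4 from row 1; 4 bumps 5 from row 2; 5 starts row 3. P = [[1, 2, 6], [3, 4], [5]].

So P = [[1, 2, 6], [3, 4], [5]], Q = [[1, 3, 5], [2, 4], [6]].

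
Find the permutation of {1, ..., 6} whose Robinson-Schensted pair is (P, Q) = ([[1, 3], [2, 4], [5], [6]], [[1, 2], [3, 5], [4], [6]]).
2 6 5 1 4 3

Reverse RSK: for i = n, n-1, ..., 1, locate i in Q, remove the corresponding corner cell from P, and reverse-bump its entry up through P; the value ejected from row 1 is w(i).

So w = 2 6 5 1 4 3.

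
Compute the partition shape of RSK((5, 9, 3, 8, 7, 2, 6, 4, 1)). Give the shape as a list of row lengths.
[2, 2, 2, 1, 1, 1]

Row-insert each entry into an empty tableau.

After inserting 5: P = [[5]].
After inserting 9: P = [[5, 9]].
After inserting 3: P = [[3, 9], [5]].
After inserting 8: P = [[3, 8], [5, 9]].
After inserting 7: P = [[3, 7], [5, 8], [9]].
After inserting 2: P = [[2, 7], [3, 8], [5], [9]].
After inserting 6: P = [[2, 6], [3, 7], [5, 8], [9]].
After inserting 4: P = [[2, 4], [3, 6], [5, 7], [8], [9]].
After inserting 1: P = [[1, 4], [2, 6], [3, 7], [5], [8], [9]].

The final insertion tableau P = [[1, 4], [2, 6], [3, 7], [5], [8], [9]] has shape [2, 2, 2, 1, 1, 1].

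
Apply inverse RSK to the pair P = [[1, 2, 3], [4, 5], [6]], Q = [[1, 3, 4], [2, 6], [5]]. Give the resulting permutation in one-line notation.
6 1 4 5 2 3

Reverse RSK: for i = n, n-1, ..., 1, locate i in Q, remove the corresponding corner cell from P, and reverse-bump its entry up through P; the value ejected from row 1 is w(i).

So w = 6 1 4 5 2 3.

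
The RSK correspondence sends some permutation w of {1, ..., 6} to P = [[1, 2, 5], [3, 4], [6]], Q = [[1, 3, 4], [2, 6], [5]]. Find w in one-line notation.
6 3 4 5 1 2

Reverse the RSK construction: for i from n down to 1, find the cell of Q containing i, remove the entry at that cell from P, and reverse-bump it up through P; the value ejected from row 1 is w(i).

Step i=6: Q has 6 at row 2, column 2; remove 4 from row 2 of P and reverse-bump: 4 enters row 1 and ejects 2. So w(6) = 2. P is now [[1, 4, 5], [3], [6]].
Step i=5: Q has 5 at row 3, column 1; remove 6 from row 3 of P and reverse-bump: 6 enters row 2 and ejects 3; 3 enters row 1 and ejects 1. So w(5) = 1. P is now [[3, 4, 5], [6]].
Step i=4: Q has 4 at row 1, column 3; remove that cell from P, ejecting 5. So w(4) = 5. P is now [[3, 4], [6]].
Step i=3: Q has 3 at row 1, column 2; remove that cell from P, ejecting 4. So w(3) = 4. P is now [[3], [6]].
Step i=2: Q has 2 at row 2, column 1; remove 6 from row 2 of P and reverse-bump: 6 enters row 1 and ejects 3. So w(2) = 3. P is now [[6]].
Step i=1: Q has 1 at row 1, column 1; remove that cell from P, ejecting 6. So w(1) = 6. P is now [].

So w = 6 3 4 5 1 2.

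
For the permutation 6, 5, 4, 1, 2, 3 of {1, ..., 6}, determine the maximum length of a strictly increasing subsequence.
3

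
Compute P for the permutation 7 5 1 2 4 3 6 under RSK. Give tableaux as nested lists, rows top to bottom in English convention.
P = [[1, 2, 3, 6], [4], [5], [7]]

After inserting 7: P = [[7]].
After inserting 5: P = [[5], [7]].
After inserting 1: P = [[1], [5], [7]].
After inserting 2: P = [[1, 2], [5], [7]].
After inserting 4: P = [[1, 2, 4], [5], [7]].
After inserting 3: P = [[1, 2, 3], [4], [5], [7]].
After inserting 6: P = [[1, 2, 3, 6], [4], [5], [7]].

So P = [[1, 2, 3, 6], [4], [5], [7]].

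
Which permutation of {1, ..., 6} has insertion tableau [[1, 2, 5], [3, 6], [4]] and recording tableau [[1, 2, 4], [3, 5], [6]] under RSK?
Reverse RSK: for i = n, n-1, ..., 1, locate i in Q, remove the corresponding corner cell from P, and reverse-bump its entry up through P; the value ejected from row 1 is w(i).

So w = 1 4 3 6 5 2.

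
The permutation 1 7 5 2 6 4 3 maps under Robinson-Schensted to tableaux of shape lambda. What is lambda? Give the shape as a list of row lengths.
[3, 2, 1, 1]

Row-insert each entry into an empty tableau.

After inserting 1: P = [[1]].
After inserting 7: P = [[1, 7]].
After inserting 5: P = [[1, 5], [7]].
After inserting 2: P = [[1, 2], [5], [7]].
After inserting 6: P = [[1, 2, 6], [5], [7]].
After inserting 4: P = [[1, 2, 4], [5, 6], [7]].
After inserting 3: P = [[1, 2, 3], [4, 6], [5], [7]].

The final insertion tableau P = [[1, 2, 3], [4, 6], [5], [7]] has shape [3, 2, 1, 1].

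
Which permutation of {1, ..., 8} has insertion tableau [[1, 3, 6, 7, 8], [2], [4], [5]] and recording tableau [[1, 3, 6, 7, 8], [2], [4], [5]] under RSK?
5 2 4 3 1 6 7 8

Reverse the RSK construction: for i from n down to 1, find the cell of Q containing i, remove the entry at that cell from P, and reverse-bump it up through P; the value ejected from row 1 is w(i).

Step i=8: Q has 8 at row 1, column 5; remove that cell from P, ejecting 8. So w(8) = 8. P is now [[1, 3, 6, 7], [2], [4], [5]].
Step i=7: Q has 7 at row 1, column 4; remove that cell from P, ejecting 7. So w(7) = 7. P is now [[1, 3, 6], [2], [4], [5]].
Step i=6: Q has 6 at row 1, column 3; remove that cell from P, ejecting 6. So w(6) = 6. P is now [[1, 3], [2], [4], [5]].
Step i=5: Q has 5 at row 4, column 1; remove 5 from row 4 of P and reverse-bump: 5 enters row 3 and ejects 4; 4 enters row 2 and ejects 2; 2 enters row 1 and ejects 1. So w(5) = 1. P is now [[2, 3], [4], [5]].
Step i=4: Q has 4 at row 3, column 1; remove 5 from row 3 of P and reverse-bump: 5 enters row 2 and ejects 4; 4 enters row 1 and ejects 3. So w(4) = 3. P is now [[2, 4], [5]].
Step i=3: Q has 3 at row 1, column 2; remove that cell from P, ejecting 4. So w(3) = 4. P is now [[2], [5]].
Step i=2: Q has 2 at row 2, column 1; remove 5 from row 2 of P and reverse-bump: 5 enters row 1 and ejects 2. So w(2) = 2. P is now [[5]].
Step i=1: Q has 1 at row 1, column 1; remove that cell from P, ejecting 5. So w(1) = 5. P is now [].

So w = 5 2 4 3 1 6 7 8.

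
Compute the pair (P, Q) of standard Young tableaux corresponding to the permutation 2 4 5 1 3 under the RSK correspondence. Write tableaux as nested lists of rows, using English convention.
Insert each entry of the permutation into P by Schensted row insertion, recording in Q the position of each new cell.

Insert 2: appended to row 1. P = [[2]].
Insert 4: appended to row 1. P = [[2, 4]].
Insert 5: appended to row 1. P = [[2, 4, 5]].
Insert 1: 1 bumps 2 from row 1; 2 starts row 2. P = [[1, 4, 5], [2]].
Insert 3: 3 bumps 4 from row 1; 4 appends to row 2. P = [[1, 3, 5], [2, 4]].

So P = [[1, 3, 5], [2, 4]], Q = [[1, 2, 3], [4, 5]].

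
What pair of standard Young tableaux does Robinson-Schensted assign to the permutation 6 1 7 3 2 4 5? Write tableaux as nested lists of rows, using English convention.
Insert each entry of the permutation into P by Schensted row insertion, recording in Q the position of each new cell.

Insert 6: appended to row 1. P = [[6]], Q = [[1]].
Insert 1: 1 bumps 6 from row 1; 6 starts row 2. P = [[1], [6]], Q = [[1], [2]].
Insert 7: appended to row 1. P = [[1, 7], [6]], Q = [[1, 3], [2]].
Insert 3: 3 bumps 7 from row 1; 7 appends to row 2. P = [[1, 3], [6, 7]], Q = [[1, 3], [2, 4]].
Insert 2: 2 bumps 3 from row 1; 3 bumps 6 from row 2; 6 starts row 3. P = [[1, 2], [3, 7], [6]], Q = [[1, 3], [2, 4], [5]].
Insert 4: appended to row 1. P = [[1, 2, 4], [3, 7], [6]], Q = [[1, 3, 6], [2, 4], [5]].
Insert 5: appended to row 1. P = [[1, 2, 4, 5], [3, 7], [6]], Q = [[1, 3, 6, 7], [2, 4], [5]].

So P = [[1, 2, 4, 5], [3, 7], [6]], Q = [[1, 3, 6, 7], [2, 4], [5]].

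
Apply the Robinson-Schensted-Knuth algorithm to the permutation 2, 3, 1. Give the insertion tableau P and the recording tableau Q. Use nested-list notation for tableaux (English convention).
P = [[1, 3], [2]], Q = [[1, 2], [3]]

Insert each entry of the permutation into P by Schensted row insertion, recording in Q the position of each new cell.

Insert 2: appended to row 1. P = [[2]].
Insert 3: appended to row 1. P = [[2, 3]].
Insert 1: 1 bumps 2 from row 1; 2 starts row 2. P = [[1, 3], [2]].

So P = [[1, 3], [2]], Q = [[1, 2], [3]].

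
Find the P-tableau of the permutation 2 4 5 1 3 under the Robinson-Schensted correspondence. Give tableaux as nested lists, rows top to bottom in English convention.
After inserting 2: P = [[2]].
After inserting 4: P = [[2, 4]].
After inserting 5: P = [[2, 4, 5]].
After inserting 1: P = [[1, 4, 5], [2]].
After inserting 3: P = [[1, 3, 5], [2, 4]].

So P = [[1, 3, 5], [2, 4]].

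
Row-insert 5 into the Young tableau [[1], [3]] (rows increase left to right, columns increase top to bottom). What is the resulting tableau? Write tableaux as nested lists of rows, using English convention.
5 is larger than every entry of row 1, so it is appended to row 1. The new tableau is [[1, 5], [3]].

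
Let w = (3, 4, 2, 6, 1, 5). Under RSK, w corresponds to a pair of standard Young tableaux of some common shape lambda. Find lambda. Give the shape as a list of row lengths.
Row-insert each entry into an empty tableau.

After inserting 3: P = [[3]].
After inserting 4: P = [[3, 4]].
After inserting 2: P = [[2, 4], [3]].
After inserting 6: P = [[2, 4, 6], [3]].
After inserting 1: P = [[1, 4, 6], [2], [3]].
After inserting 5: P = [[1, 4, 5], [2, 6], [3]].

The final insertion tableau P = [[1, 4, 5], [2, 6], [3]] has shape [3, 2, 1].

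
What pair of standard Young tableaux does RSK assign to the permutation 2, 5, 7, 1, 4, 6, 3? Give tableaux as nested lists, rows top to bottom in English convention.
Insert each entry of the permutation into P by Schensted row insertion, recording in Q the position of each new cell.

After inserting 2: P = [[2]].
After inserting 5: P = [[2, 5]].
After inserting 7: P = [[2, 5, 7]].
After inserting 1: P = [[1, 5, 7], [2]].
After inserting 4: P = [[1, 4, 7], [2, 5]].
After inserting 6: P = [[1, 4, 6], [2, 5, 7]].
After inserting 3: P = [[1, 3, 6], [2, 4, 7], [5]].

So P = [[1, 3, 6], [2, 4, 7], [5]], Q = [[1, 2, 3], [4, 5, 6], [7]].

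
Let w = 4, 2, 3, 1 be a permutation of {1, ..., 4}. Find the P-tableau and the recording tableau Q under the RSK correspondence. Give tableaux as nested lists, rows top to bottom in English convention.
P = [[1, 3], [2], [4]], Q = [[1, 3], [2], [4]]

Insert each entry of the permutation into P by Schensted row insertion, recording in Q the position of each new cell.

After inserting 4: P = [[4]].
After inserting 2: P = [[2], [4]].
After inserting 3: P = [[2, 3], [4]].
After inserting 1: P = [[1, 3], [2], [4]].

So P = [[1, 3], [2], [4]], Q = [[1, 3], [2], [4]].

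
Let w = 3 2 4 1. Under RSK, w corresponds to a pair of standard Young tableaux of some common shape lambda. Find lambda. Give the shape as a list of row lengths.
[2, 1, 1]

Row-insert each entry into an empty tableau.

After inserting 3: P = [[3]].
After inserting 2: P = [[2], [3]].
After inserting 4: P = [[2, 4], [3]].
After inserting 1: P = [[1, 4], [2], [3]].

The final insertion tableau P = [[1, 4], [2], [3]] has shape [2, 1, 1].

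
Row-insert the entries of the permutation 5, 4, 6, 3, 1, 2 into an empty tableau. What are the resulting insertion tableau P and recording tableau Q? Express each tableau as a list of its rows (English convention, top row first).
P = [[1, 2], [3, 6], [4], [5]], Q = [[1, 3], [2, 6], [4], [5]]

Insert each entry of the permutation into P by Schensted row insertion, recording in Q the position of each new cell.

Insert 5: appended to row 1. P = [[5]].
Insert 4: 4 bumps 5 from row 1; 5 starts row 2. P = [[4], [5]].
Insert 6: appended to row 1. P = [[4, 6], [5]].
Insert 3: 3 bumps 4 from row 1; 4 bumps 5 from row 2; 5 starts row 3. P = [[3, 6], [4], [5]].
Insert 1: 1 bumps 3 from row 1; 3 bumps 4 from row 2; 4 bumps 5 from row 3; 5 starts row 4. P = [[1, 6], [3], [4], [5]].
Insert 2: 2 bumps 6 from row 1; 6 appends to row 2. P = [[1, 2], [3, 6], [4], [5]].

So P = [[1, 2], [3, 6], [4], [5]], Q = [[1, 3], [2, 6], [4], [5]].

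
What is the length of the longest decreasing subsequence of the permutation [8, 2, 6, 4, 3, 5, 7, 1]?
5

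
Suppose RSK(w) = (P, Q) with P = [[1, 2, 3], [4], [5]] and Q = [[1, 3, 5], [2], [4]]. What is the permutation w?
Reverse the RSK construction: for i from n down to 1, find the cell of Q containing i, remove the entry at that cell from P, and reverse-bump it up through P; the value ejected from row 1 is w(i).

Step i=5: Q has 5 at row 1, column 3; remove that cell from P, ejecting 3. So w(5) = 3. P is now [[1, 2], [4], [5]].
Step i=4: Q has 4 at row 3, column 1; remove 5 from row 3 of P and reverse-bump: 5 enters row 2 and ejects 4; 4 enters row 1 and ejects 2. So w(4) = 2. P is now [[1, 4], [5]].
Step i=3: Q has 3 at row 1, column 2; remove that cell from P, ejecting 4. So w(3) = 4. P is now [[1], [5]].
Step i=2: Q has 2 at row 2, column 1; remove 5 from row 2 of P and reverse-bump: 5 enters row 1 and ejects 1. So w(2) = 1. P is now [[5]].
Step i=1: Q has 1 at row 1, column 1; remove that cell from P, ejecting 5. So w(1) = 5. P is now [].

So w = 5 1 4 2 3.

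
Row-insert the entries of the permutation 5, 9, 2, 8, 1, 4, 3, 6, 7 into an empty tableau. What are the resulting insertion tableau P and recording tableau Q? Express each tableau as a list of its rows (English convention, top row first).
P = [[1, 3, 6, 7], [2, 4], [5, 8], [9]], Q = [[1, 2, 8, 9], [3, 4], [5, 6], [7]]

Insert each entry of the permutation into P by Schensted row insertion, recording in Q the position of each new cell.

After inserting 5: P = [[5]].
After inserting 9: P = [[5, 9]].
After inserting 2: P = [[2, 9], [5]].
After inserting 8: P = [[2, 8], [5, 9]].
After inserting 1: P = [[1, 8], [2, 9], [5]].
After inserting 4: P = [[1, 4], [2, 8], [5, 9]].
After inserting 3: P = [[1, 3], [2, 4], [5, 8], [9]].
After inserting 6: P = [[1, 3, 6], [2, 4], [5, 8], [9]].
After inserting 7: P = [[1, 3, 6, 7], [2, 4], [5, 8], [9]].

So P = [[1, 3, 6, 7], [2, 4], [5, 8], [9]], Q = [[1, 2, 8, 9], [3, 4], [5, 6], [7]].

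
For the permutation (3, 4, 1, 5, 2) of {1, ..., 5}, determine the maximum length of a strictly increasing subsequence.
3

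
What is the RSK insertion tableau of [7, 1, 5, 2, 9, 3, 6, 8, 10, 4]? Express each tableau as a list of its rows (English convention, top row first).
Insert 7: appended to row 1. P = [[7]].
Insert 1: 1 bumps 7 from row 1; 7 starts row 2. P = [[1], [7]].
Insert 5: appended to row 1. P = [[1, 5], [7]].
Insert 2: 2 bumps 5 from row 1; 5 bumps 7 from row 2; 7 starts row 3. P = [[1, 2], [5], [7]].
Insert 9: appended to row 1. P = [[1, 2, 9], [5], [7]].
Insert 3: 3 bumps 9 from row 1; 9 appends to row 2. P = [[1, 2, 3], [5, 9], [7]].
Insert 6: appended to row 1. P = [[1, 2, 3, 6], [5, 9], [7]].
Insert 8: appended to row 1. P = [[1, 2, 3, 6, 8], [5, 9], [7]].
Insert 10: appended to row 1. P = [[1, 2, 3, 6, 8, 10], [5, 9], [7]].
Insert 4: 4 bumps 6 from row 1; 6 bumps 9 from row 2; 9 appends to row 3. P = [[1, 2, 3, 4, 8, 10], [5, 6], [7, 9]].

So P = [[1, 2, 3, 4, 8, 10], [5, 6], [7, 9]].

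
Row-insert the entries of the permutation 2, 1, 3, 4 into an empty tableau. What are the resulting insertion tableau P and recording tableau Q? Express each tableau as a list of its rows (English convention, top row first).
Insert each entry of the permutation into P by Schensted row insertion, recording in Q the position of each new cell.

Insert 2: appended to row 1. P = [[2]].
Insert 1: 1 bumps 2 from row 1; 2 starts row 2. P = [[1], [2]].
Insert 3: appended to row 1. P = [[1, 3], [2]].
Insert 4: appended to row 1. P = [[1, 3, 4], [2]].

So P = [[1, 3, 4], [2]], Q = [[1, 3, 4], [2]].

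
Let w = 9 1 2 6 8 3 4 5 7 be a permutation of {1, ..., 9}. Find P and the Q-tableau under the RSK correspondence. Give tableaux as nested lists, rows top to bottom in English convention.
Insert each entry of the permutation into P by Schensted row insertion, recording in Q the position of each new cell.

Insert 9: appended to row 1. P = [[9]].
Insert 1: 1 bumps 9 from row 1; 9 starts row 2. P = [[1], [9]].
Insert 2: appended to row 1. P = [[1, 2], [9]].
Insert 6: appended to row 1. P = [[1, 2, 6], [9]].
Insert 8: appended to row 1. P = [[1, 2, 6, 8], [9]].
Insert 3: 3 bumps 6 from row 1; 6 bumps 9 from row 2; 9 starts row 3. P = [[1, 2, 3, 8], [6], [9]].
Insert 4: 4 bumps 8 from row 1; 8 appends to row 2. P = [[1, 2, 3, 4], [6, 8], [9]].
Insert 5: appended to row 1. P = [[1, 2, 3, 4, 5], [6, 8], [9]].
Insert 7: appended to row 1. P = [[1, 2, 3, 4, 5, 7], [6, 8], [9]].

So P = [[1, 2, 3, 4, 5, 7], [6, 8], [9]], Q = [[1, 3, 4, 5, 8, 9], [2, 7], [6]].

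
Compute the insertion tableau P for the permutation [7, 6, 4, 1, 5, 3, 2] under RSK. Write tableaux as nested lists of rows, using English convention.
P = [[1, 2], [3, 5], [4], [6], [7]]

After inserting 7: P = [[7]].
After inserting 6: P = [[6], [7]].
After inserting 4: P = [[4], [6], [7]].
After inserting 1: P = [[1], [4], [6], [7]].
After inserting 5: P = [[1, 5], [4], [6], [7]].
After inserting 3: P = [[1, 3], [4, 5], [6], [7]].
After inserting 2: P = [[1, 2], [3, 5], [4], [6], [7]].

So P = [[1, 2], [3, 5], [4], [6], [7]].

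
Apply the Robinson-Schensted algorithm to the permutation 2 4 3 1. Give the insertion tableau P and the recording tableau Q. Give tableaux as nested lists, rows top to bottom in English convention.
P = [[1, 3], [2], [4]], Q = [[1, 2], [3], [4]]

Insert each entry of the permutation into P by Schensted row insertion, recording in Q the position of each new cell.

After inserting 2: P = [[2]].
After inserting 4: P = [[2, 4]].
After inserting 3: P = [[2, 3], [4]].
After inserting 1: P = [[1, 3], [2], [4]].

So P = [[1, 3], [2], [4]], Q = [[1, 2], [3], [4]].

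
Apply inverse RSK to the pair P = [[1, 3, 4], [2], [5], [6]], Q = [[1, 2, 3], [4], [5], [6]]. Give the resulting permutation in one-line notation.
Reverse RSK: for i = n, n-1, ..., 1, locate i in Q, remove the corresponding corner cell from P, and reverse-bump its entry up through P; the value ejected from row 1 is w(i).

So w = 2 3 6 5 4 1.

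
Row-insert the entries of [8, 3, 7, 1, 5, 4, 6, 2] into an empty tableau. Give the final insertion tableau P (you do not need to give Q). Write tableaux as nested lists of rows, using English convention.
After inserting 8: P = [[8]].
After inserting 3: P = [[3], [8]].
After inserting 7: P = [[3, 7], [8]].
After inserting 1: P = [[1, 7], [3], [8]].
After inserting 5: P = [[1, 5], [3, 7], [8]].
After inserting 4: P = [[1, 4], [3, 5], [7], [8]].
After inserting 6: P = [[1, 4, 6], [3, 5], [7], [8]].
After inserting 2: P = [[1, 2, 6], [3, 4], [5], [7], [8]].

So P = [[1, 2, 6], [3, 4], [5], [7], [8]].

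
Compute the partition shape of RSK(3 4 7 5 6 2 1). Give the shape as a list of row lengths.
RSK row insertion gives P = [[1, 4, 5, 6], [2], [3], [7]], which has shape [4, 1, 1, 1].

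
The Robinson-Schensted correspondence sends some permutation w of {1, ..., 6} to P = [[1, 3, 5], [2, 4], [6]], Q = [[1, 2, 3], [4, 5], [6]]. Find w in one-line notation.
2 4 6 1 5 3

Reverse the RSK construction: for i from n down to 1, find the cell of Q containing i, remove the entry at that cell from P, and reverse-bump it up through P; the value ejected from row 1 is w(i).

Step i=6: Q has 6 at row 3, column 1; remove 6 from row 3 of P and reverse-bump: 6 enters row 2 and ejects 4; 4 enters row 1 and ejects 3. So w(6) = 3. P is now [[1, 4, 5], [2, 6]].
Step i=5: Q has 5 at row 2, column 2; remove 6 from row 2 of P and reverse-bump: 6 enters row 1 and ejects 5. So w(5) = 5. P is now [[1, 4, 6], [2]].
Step i=4: Q has 4 at row 2, column 1; remove 2 from row 2 of P and reverse-bump: 2 enters row 1 and ejects 1. So w(4) = 1. P is now [[2, 4, 6]].
Step i=3: Q has 3 at row 1, column 3; remove that cell from P, ejecting 6. So w(3) = 6. P is now [[2, 4]].
Step i=2: Q has 2 at row 1, column 2; remove that cell from P, ejecting 4. So w(2) = 4. P is now [[2]].
Step i=1: Q has 1 at row 1, column 1; remove that cell from P, ejecting 2. So w(1) = 2. P is now [].

So w = 2 4 6 1 5 3.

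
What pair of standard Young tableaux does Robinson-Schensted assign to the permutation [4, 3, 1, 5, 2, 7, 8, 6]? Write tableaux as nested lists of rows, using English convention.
P = [[1, 2, 6, 8], [3, 5, 7], [4]], Q = [[1, 4, 6, 7], [2, 5, 8], [3]]

Insert each entry of the permutation into P by Schensted row insertion, recording in Q the position of each new cell.

Insert 4: appended to row 1. P = [[4]].
Insert 3: 3 bumps 4 from row 1; 4 starts row 2. P = [[3], [4]].
Insert 1: 1 bumps 3 from row 1; 3 bumps 4 from row 2; 4 starts row 3. P = [[1], [3], [4]].
Insert 5: appended to row 1. P = [[1, 5], [3], [4]].
Insert 2: 2 bumps 5 from row 1; 5 appends to row 2. P = [[1, 2], [3, 5], [4]].
Insert 7: appended to row 1. P = [[1, 2, 7], [3, 5], [4]].
Insert 8: appended to row 1. P = [[1, 2, 7, 8], [3, 5], [4]].
Insert 6: 6 bumps 7 from row 1; 7 appends to row 2. P = [[1, 2, 6, 8], [3, 5, 7], [4]].

So P = [[1, 2, 6, 8], [3, 5, 7], [4]], Q = [[1, 4, 6, 7], [2, 5, 8], [3]].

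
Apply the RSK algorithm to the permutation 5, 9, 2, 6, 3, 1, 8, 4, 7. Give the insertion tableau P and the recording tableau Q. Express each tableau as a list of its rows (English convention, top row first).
P = [[1, 3, 4, 7], [2, 6, 8], [5], [9]], Q = [[1, 2, 7, 9], [3, 4, 8], [5], [6]]

Insert each entry of the permutation into P by Schensted row insertion, recording in Q the position of each new cell.

Insert 5: appended to row 1. P = [[5]], Q = [[1]].
Insert 9: appended to row 1. P = [[5, 9]], Q = [[1, 2]].
Insert 2: 2 bumps 5 from row 1; 5 starts row 2. P = [[2, 9], [5]], Q = [[1, 2], [3]].
Insert 6: 6 bumps 9 from row 1; 9 appends to row 2. P = [[2, 6], [5, 9]], Q = [[1, 2], [3, 4]].
Insert 3: 3 bumps 6 from row 1; 6 bumps 9 from row 2; 9 starts row 3. P = [[2, 3], [5, 6], [9]], Q = [[1, 2], [3, 4], [5]].
Insert 1: 1 bumps 2 from row 1; 2 bumps 5 from row 2; 5 bumps 9 from row 3; 9 starts row 4. P = [[1, 3], [2, 6], [5], [9]], Q = [[1, 2], [3, 4], [5], [6]].
Insert 8: appended to row 1. P = [[1, 3, 8], [2, 6], [5], [9]], Q = [[1, 2, 7], [3, 4], [5], [6]].
Insert 4: 4 bumps 8 from row 1; 8 appends to row 2. P = [[1, 3, 4], [2, 6, 8], [5], [9]], Q = [[1, 2, 7], [3, 4, 8], [5], [6]].
Insert 7: appended to row 1. P = [[1, 3, 4, 7], [2, 6, 8], [5], [9]], Q = [[1, 2, 7, 9], [3, 4, 8], [5], [6]].

So P = [[1, 3, 4, 7], [2, 6, 8], [5], [9]], Q = [[1, 2, 7, 9], [3, 4, 8], [5], [6]].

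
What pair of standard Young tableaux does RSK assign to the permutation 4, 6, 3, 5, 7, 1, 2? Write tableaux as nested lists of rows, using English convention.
P = [[1, 2, 7], [3, 5], [4, 6]], Q = [[1, 2, 5], [3, 4], [6, 7]]

Insert each entry of the permutation into P by Schensted row insertion, recording in Q the position of each new cell.

Insert 4: appended to row 1. P = [[4]].
Insert 6: appended to row 1. P = [[4, 6]].
Insert 3: 3 bumps 4 from row 1; 4 starts row 2. P = [[3, 6], [4]].
Insert 5: 5 bumps 6 from row 1; 6 appends to row 2. P = [[3, 5], [4, 6]].
Insert 7: appended to row 1. P = [[3, 5, 7], [4, 6]].
Insert 1: 1 bumps 3 from row 1; 3 bumps 4 from row 2; 4 starts row 3. P = [[1, 5, 7], [3, 6], [4]].
Insert 2: 2 bumps 5 from row 1; 5 bumps 6 from row 2; 6 appends to row 3. P = [[1, 2, 7], [3, 5], [4, 6]].

So P = [[1, 2, 7], [3, 5], [4, 6]], Q = [[1, 2, 5], [3, 4], [6, 7]].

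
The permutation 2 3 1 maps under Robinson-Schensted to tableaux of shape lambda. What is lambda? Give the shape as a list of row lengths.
RSK row insertion gives P = [[1, 3], [2]], which has shape [2, 1].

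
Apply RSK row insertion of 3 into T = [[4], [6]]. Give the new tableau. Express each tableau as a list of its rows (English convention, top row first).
In row 1, 3 replaces 4 (the leftmost entry greater than 3); 4 is bumped to row 2. In row 2, 4 replaces 6 (the leftmost entry greater than 4); 6 is bumped to row 3. 6 starts a new row 3. The new tableau is [[3], [4], [6]].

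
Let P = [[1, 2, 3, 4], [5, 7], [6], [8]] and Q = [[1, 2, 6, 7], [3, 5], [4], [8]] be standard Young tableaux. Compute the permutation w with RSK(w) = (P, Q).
Reverse RSK: for i = n, n-1, ..., 1, locate i in Q, remove the corresponding corner cell from P, and reverse-bump its entry up through P; the value ejected from row 1 is w(i).

So w = 6 8 7 1 2 3 5 4.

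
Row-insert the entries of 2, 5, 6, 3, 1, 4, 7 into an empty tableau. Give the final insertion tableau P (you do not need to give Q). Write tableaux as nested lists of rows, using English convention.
Insert 2: appended to row 1. P = [[2]].
Insert 5: appended to row 1. P = [[2, 5]].
Insert 6: appended to row 1. P = [[2, 5, 6]].
Insert 3: 3 bumps 5 from row 1; 5 starts row 2. P = [[2, 3, 6], [5]].
Insert 1: 1 bumps 2 from row 1; 2 bumps 5 from row 2; 5 starts row 3. P = [[1, 3, 6], [2], [5]].
Insert 4: 4 bumps 6 from row 1; 6 appends to row 2. P = [[1, 3, 4], [2, 6], [5]].
Insert 7: appended to row 1. P = [[1, 3, 4, 7], [2, 6], [5]].

So P = [[1, 3, 4, 7], [2, 6], [5]].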